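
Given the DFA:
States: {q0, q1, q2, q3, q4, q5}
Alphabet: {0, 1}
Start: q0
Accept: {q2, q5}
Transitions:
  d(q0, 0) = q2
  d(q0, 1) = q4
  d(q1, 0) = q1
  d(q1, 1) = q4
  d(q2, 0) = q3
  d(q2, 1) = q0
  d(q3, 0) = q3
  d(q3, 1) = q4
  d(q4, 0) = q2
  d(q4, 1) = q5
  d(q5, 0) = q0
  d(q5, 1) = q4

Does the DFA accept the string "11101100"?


Trace: q0 -> q4 -> q5 -> q4 -> q2 -> q0 -> q4 -> q2 -> q3
Final state: q3
Accept states: {q2, q5}

No, rejected (final state q3 is not an accept state)


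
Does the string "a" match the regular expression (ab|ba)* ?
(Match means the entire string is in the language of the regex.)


|string| = 1; first = 'a'; last = 'a'

No, "a" does not match (ab|ba)*


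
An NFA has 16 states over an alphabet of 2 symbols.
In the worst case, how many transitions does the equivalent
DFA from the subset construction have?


Subset construction: one DFA state per subset of NFA states = 2^16 = 65536 states.
Each DFA state has 2 outgoing transitions: 65536 * 2 = 131072

131072


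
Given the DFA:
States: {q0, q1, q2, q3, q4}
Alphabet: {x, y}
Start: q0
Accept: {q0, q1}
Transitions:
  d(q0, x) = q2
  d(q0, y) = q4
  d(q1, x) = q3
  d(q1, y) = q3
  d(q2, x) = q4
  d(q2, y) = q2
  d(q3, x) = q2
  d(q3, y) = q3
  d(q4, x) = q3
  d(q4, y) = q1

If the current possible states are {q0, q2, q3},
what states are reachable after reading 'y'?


Apply transition on 'y' from each current state:
  d(q0, y) = q4
  d(q2, y) = q2
  d(q3, y) = q3

{q2, q3, q4}


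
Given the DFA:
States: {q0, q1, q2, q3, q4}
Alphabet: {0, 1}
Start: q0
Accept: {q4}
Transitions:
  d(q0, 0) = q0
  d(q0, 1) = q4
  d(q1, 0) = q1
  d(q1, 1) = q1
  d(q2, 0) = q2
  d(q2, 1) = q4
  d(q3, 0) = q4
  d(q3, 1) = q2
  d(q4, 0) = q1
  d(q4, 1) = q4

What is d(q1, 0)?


Looking up transition d(q1, 0)

q1


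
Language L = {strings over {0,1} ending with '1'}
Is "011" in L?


last symbol = '1'

Yes, "011" is in L


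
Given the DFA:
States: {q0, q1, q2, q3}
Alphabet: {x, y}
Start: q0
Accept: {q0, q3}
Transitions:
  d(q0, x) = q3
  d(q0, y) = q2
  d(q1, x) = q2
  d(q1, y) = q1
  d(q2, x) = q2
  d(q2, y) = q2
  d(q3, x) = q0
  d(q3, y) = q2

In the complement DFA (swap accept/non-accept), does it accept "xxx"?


Trace: q0 -> q3 -> q0 -> q3
Final: q3
Original accept: {q0, q3}
Complement: q3 is in original accept

No, complement rejects (original accepts)


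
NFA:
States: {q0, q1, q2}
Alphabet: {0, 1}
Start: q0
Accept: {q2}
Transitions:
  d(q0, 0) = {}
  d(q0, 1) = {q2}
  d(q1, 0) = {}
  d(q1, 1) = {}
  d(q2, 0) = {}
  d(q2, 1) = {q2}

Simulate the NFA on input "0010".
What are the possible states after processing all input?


Start: {q0}
  --0--> {}
  --0--> {}
  --1--> {}
  --0--> {}

{} (empty set, no valid transitions)


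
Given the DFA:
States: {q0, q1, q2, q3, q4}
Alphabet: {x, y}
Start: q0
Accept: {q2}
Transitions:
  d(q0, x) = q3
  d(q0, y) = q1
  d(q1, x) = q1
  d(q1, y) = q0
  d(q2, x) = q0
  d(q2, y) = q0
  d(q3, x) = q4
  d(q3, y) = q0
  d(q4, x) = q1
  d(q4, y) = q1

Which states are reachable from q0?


BFS from q0:
  layer 0: {q0}
  layer 1: {q1, q3}
  layer 2: {q4}

{q0, q1, q3, q4}


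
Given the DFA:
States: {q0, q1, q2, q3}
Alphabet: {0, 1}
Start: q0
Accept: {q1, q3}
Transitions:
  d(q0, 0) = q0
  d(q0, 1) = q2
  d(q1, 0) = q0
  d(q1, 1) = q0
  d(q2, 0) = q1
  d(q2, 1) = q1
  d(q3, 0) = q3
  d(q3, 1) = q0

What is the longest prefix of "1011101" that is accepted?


Run the DFA, marking each prefix where the state is accepting:
  "" -> q0 [reject]
  "1" -> q2 [reject]
  "10" -> q1 [accept]
  "101" -> q0 [reject]
  "1011" -> q2 [reject]
  "10111" -> q1 [accept]
  "101110" -> q0 [reject]
  "1011101" -> q2 [reject]

"10111"


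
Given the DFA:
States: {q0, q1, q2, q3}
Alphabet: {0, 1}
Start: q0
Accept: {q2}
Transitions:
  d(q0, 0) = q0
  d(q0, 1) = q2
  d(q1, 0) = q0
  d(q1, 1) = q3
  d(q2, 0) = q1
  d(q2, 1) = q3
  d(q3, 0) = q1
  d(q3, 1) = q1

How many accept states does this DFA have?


Accept states listed: {q2}
Counting: q2(1)

1


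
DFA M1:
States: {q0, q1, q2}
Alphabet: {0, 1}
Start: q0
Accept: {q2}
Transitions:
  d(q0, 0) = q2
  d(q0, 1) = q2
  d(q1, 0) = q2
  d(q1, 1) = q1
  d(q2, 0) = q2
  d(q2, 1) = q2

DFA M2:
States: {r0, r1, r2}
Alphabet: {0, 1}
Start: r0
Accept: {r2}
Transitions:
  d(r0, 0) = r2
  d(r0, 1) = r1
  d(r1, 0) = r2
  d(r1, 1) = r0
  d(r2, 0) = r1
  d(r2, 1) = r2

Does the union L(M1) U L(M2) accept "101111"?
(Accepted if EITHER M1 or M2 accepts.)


M1: final=q2 accepted=True
M2: final=r2 accepted=True

Yes, union accepts


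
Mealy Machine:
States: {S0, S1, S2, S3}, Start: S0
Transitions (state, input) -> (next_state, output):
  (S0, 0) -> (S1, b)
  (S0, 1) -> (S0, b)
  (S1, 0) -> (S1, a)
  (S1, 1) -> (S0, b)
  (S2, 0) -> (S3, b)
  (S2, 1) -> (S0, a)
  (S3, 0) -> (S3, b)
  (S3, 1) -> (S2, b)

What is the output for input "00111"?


Step-by-step:
  (S0, 0) -> (S1, b)
  (S1, 0) -> (S1, a)
  (S1, 1) -> (S0, b)
  (S0, 1) -> (S0, b)
  (S0, 1) -> (S0, b)

"babbb"


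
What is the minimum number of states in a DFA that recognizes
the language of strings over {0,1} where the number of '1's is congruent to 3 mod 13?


States track (count of '1') mod 13.
Need 13 states: one per remainder 0..12; accept = remainder 3.

13


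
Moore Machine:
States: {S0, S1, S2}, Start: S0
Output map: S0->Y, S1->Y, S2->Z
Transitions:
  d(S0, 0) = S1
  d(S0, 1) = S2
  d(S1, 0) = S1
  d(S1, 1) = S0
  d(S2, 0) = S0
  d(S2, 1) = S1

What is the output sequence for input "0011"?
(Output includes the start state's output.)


Start: S0 (output Y)
  --0--> S1 (output Y)
  --0--> S1 (output Y)
  --1--> S0 (output Y)
  --1--> S2 (output Z)

"YYYYZ"


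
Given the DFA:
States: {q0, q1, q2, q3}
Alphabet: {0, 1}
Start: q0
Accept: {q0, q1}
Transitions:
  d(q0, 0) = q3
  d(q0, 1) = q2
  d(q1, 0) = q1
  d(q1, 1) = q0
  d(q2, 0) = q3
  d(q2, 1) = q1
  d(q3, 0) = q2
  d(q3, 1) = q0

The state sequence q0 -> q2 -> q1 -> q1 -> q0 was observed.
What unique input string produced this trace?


Trace back each transition to find the symbol:
  q0 --[1]--> q2
  q2 --[1]--> q1
  q1 --[0]--> q1
  q1 --[1]--> q0

"1101"


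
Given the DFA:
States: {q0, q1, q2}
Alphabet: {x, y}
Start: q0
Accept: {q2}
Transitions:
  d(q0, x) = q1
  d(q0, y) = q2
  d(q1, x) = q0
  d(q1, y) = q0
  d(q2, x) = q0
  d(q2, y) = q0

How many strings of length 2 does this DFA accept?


Enumerating all length-2 strings:
  "xx" -> q0 [reject]
  "xy" -> q0 [reject]
  "yx" -> q0 [reject]
  "yy" -> q0 [reject]

0 out of 4


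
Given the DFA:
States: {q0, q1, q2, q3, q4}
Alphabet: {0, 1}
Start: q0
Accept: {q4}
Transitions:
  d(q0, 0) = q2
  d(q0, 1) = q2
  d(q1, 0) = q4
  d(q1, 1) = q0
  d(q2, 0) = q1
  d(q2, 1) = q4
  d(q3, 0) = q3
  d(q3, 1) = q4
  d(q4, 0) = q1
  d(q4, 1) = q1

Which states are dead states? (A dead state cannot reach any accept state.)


Forward reachability from each state:
  q0 -> reaches accept state q4 (live)
  q1 -> reaches accept state q4 (live)
  q2 -> reaches accept state q4 (live)
  q3 -> reaches accept state q4 (live)
  q4 -> reaches accept state q4 (live)

None (all states can reach an accept state)


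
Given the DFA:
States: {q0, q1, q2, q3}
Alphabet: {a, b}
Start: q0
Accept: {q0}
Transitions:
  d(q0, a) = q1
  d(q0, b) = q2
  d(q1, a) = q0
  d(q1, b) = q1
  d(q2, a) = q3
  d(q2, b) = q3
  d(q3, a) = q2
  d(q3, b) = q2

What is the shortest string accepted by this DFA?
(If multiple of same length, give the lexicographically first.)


BFS by string length (lex-first path to each state shown):
  len 0: q0<-""
Found accept state at length 0.

"" (empty string)


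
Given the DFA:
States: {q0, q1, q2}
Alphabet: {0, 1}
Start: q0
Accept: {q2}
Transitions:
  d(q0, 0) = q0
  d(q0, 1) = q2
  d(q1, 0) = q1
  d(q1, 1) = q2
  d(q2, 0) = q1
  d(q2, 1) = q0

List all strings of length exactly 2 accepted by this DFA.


All strings of length 2: 4 total
Accepted: 1

"01"


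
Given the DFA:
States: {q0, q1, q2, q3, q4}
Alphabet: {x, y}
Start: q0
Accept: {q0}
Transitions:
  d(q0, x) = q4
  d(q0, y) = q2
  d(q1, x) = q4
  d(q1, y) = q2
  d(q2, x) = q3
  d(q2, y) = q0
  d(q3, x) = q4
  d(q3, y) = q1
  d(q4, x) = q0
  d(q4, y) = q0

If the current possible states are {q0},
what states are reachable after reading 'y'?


Apply transition on 'y' from each current state:
  d(q0, y) = q2

{q2}


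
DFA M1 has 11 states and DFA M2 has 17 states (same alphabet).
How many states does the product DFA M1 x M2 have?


Product construction pairs every M1 state with every M2 state.
11 * 17 = 187

187


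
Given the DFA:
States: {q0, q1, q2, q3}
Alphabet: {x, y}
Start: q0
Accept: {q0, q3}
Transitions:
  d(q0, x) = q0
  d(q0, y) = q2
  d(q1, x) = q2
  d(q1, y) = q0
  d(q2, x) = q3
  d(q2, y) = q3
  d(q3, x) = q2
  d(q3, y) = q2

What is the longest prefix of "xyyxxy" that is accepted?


Run the DFA, marking each prefix where the state is accepting:
  "" -> q0 [accept]
  "x" -> q0 [accept]
  "xy" -> q2 [reject]
  "xyy" -> q3 [accept]
  "xyyx" -> q2 [reject]
  "xyyxx" -> q3 [accept]
  "xyyxxy" -> q2 [reject]

"xyyxx"


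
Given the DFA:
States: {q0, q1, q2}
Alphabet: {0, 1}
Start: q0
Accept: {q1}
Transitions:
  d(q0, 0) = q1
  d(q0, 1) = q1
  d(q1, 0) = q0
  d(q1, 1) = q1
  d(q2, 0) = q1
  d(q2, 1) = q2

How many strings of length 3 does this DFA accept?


Enumerating all length-3 strings:
  "000" -> q1 [accept]
  "001" -> q1 [accept]
  "010" -> q0 [reject]
  "011" -> q1 [accept]
  "100" -> q1 [accept]
  "101" -> q1 [accept]
  "110" -> q0 [reject]
  "111" -> q1 [accept]

6 out of 8


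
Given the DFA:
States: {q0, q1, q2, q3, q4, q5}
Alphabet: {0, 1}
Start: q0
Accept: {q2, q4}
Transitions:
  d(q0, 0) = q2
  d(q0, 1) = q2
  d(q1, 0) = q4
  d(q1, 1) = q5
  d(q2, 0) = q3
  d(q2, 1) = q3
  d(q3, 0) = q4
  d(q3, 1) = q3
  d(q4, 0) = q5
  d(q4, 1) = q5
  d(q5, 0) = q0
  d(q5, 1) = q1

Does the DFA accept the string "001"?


Trace: q0 -> q2 -> q3 -> q3
Final state: q3
Accept states: {q2, q4}

No, rejected (final state q3 is not an accept state)


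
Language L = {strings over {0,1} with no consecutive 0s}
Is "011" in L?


'00' does not occur

Yes, "011" is in L


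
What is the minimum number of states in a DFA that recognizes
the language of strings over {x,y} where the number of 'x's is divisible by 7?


States track (count of 'x') mod 7.
Need 7 states: one per remainder 0..6; accept = remainder 0.

7


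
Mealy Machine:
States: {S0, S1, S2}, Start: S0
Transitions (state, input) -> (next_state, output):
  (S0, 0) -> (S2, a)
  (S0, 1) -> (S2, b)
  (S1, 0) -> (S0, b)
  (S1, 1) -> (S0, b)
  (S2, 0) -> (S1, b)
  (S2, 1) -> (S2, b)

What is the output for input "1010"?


Step-by-step:
  (S0, 1) -> (S2, b)
  (S2, 0) -> (S1, b)
  (S1, 1) -> (S0, b)
  (S0, 0) -> (S2, a)

"bbba"


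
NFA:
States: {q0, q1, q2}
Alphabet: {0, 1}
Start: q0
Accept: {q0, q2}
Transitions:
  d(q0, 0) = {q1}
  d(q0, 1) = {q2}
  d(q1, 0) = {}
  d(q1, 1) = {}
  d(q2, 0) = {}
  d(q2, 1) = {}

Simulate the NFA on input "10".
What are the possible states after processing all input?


Start: {q0}
  --1--> {q2}
  --0--> {}

{} (empty set, no valid transitions)


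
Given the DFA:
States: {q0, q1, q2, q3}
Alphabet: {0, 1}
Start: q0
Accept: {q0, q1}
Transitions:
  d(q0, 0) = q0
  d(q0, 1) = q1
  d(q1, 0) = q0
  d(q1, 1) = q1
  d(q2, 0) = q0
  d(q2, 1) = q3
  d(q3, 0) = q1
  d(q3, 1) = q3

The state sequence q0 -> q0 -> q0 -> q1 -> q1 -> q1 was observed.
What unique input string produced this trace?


Trace back each transition to find the symbol:
  q0 --[0]--> q0
  q0 --[0]--> q0
  q0 --[1]--> q1
  q1 --[1]--> q1
  q1 --[1]--> q1

"00111"


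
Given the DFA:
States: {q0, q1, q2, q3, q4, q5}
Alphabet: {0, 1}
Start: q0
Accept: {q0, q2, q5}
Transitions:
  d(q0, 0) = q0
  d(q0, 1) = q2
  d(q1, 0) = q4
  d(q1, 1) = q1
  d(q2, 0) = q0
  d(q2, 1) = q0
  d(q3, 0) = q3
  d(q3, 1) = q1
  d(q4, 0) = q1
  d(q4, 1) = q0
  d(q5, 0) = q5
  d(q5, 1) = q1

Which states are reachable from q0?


BFS from q0:
  layer 0: {q0}
  layer 1: {q2}

{q0, q2}


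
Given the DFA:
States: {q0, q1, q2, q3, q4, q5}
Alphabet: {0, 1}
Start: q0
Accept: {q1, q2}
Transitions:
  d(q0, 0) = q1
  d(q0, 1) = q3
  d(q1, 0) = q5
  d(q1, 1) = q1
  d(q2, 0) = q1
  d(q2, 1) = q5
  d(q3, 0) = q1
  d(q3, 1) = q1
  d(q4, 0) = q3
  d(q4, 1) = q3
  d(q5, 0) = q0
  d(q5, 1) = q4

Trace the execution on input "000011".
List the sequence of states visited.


Input: 000011
d(q0, 0) = q1
d(q1, 0) = q5
d(q5, 0) = q0
d(q0, 0) = q1
d(q1, 1) = q1
d(q1, 1) = q1


q0 -> q1 -> q5 -> q0 -> q1 -> q1 -> q1


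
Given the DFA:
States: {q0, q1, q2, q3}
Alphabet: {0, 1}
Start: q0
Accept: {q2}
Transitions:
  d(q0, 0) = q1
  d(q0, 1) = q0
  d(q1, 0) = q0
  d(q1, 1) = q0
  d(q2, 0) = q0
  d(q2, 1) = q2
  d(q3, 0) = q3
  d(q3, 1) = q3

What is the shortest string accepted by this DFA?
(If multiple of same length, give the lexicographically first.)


BFS by string length (lex-first path to each state shown):
  len 0: q0<-""
  len 1: q0<-"1", q1<-"0"
  len 2: q0<-"00", q1<-"10"
  len 3: q0<-"001", q1<-"000"
  len 4: q0<-"0000", q1<-"0010"
  len 5: q0<-"00001", q1<-"00000"
  len 6: q0<-"000000", q1<-"000010"
  len 7: q0<-"0000001", q1<-"0000000"
  len 8: q0<-"00000000", q1<-"00000010"

No string accepted (empty language)


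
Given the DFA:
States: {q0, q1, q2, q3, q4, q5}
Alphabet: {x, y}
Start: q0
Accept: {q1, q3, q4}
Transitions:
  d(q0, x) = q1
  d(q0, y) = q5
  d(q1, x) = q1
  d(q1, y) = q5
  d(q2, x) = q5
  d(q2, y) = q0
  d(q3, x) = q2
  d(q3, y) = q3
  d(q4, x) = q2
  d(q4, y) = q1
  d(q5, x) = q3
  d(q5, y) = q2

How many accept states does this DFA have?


Accept states listed: {q1, q3, q4}
Counting: q1(1) q3(2) q4(3)

3


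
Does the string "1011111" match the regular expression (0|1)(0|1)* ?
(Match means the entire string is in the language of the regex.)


|string| = 7; first = '1'; last = '1'

Yes, "1011111" matches (0|1)(0|1)*


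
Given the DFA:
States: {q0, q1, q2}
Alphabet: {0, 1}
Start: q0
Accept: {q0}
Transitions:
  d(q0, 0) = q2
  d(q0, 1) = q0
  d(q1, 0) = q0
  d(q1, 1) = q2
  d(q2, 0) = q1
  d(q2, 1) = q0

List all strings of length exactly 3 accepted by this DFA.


All strings of length 3: 8 total
Accepted: 4

"000", "011", "101", "111"


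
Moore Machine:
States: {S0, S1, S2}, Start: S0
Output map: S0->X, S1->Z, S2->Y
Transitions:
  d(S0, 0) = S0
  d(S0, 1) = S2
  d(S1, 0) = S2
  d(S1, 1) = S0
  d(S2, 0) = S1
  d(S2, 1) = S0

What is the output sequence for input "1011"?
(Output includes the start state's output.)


Start: S0 (output X)
  --1--> S2 (output Y)
  --0--> S1 (output Z)
  --1--> S0 (output X)
  --1--> S2 (output Y)

"XYZXY"


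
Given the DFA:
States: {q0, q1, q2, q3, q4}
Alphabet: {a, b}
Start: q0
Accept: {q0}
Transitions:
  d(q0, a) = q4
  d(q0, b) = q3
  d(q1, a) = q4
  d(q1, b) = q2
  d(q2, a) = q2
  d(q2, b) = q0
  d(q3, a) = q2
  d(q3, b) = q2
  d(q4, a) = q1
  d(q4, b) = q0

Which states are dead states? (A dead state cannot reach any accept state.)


Forward reachability from each state:
  q0 -> reaches accept state q0 (live)
  q1 -> reaches accept state q0 (live)
  q2 -> reaches accept state q0 (live)
  q3 -> reaches accept state q0 (live)
  q4 -> reaches accept state q0 (live)

None (all states can reach an accept state)


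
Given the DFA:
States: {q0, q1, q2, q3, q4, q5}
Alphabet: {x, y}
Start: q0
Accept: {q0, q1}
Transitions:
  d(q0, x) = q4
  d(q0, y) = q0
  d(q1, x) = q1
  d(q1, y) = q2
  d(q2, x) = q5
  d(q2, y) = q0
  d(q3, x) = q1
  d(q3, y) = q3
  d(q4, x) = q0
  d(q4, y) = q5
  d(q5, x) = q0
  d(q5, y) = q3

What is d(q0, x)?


Looking up transition d(q0, x)

q4


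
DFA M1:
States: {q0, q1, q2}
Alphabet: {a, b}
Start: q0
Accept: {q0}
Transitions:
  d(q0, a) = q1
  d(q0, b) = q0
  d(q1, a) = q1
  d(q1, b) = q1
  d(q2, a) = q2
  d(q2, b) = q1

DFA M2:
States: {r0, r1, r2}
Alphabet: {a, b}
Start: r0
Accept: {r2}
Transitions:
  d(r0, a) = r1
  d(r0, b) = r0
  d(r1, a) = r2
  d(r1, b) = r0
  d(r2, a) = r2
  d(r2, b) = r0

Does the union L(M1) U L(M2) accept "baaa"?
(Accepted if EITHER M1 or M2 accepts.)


M1: final=q1 accepted=False
M2: final=r2 accepted=True

Yes, union accepts


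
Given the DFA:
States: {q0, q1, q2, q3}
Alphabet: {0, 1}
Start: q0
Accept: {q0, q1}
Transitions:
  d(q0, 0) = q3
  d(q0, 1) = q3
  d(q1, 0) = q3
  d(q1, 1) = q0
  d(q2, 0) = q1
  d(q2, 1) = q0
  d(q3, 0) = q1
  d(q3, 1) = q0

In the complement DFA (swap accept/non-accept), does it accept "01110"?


Trace: q0 -> q3 -> q0 -> q3 -> q0 -> q3
Final: q3
Original accept: {q0, q1}
Complement: q3 is not in original accept

Yes, complement accepts (original rejects)


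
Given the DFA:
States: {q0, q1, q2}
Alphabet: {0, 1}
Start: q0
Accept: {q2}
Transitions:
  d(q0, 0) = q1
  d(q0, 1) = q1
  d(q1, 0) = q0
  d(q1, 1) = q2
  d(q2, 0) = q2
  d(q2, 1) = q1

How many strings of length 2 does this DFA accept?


Enumerating all length-2 strings:
  "00" -> q0 [reject]
  "01" -> q2 [accept]
  "10" -> q0 [reject]
  "11" -> q2 [accept]

2 out of 4


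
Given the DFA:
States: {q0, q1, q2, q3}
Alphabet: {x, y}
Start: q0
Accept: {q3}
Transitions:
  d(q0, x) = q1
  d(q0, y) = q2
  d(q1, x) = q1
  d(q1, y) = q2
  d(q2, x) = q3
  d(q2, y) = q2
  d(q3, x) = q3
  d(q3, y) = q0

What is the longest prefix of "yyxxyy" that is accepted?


Run the DFA, marking each prefix where the state is accepting:
  "" -> q0 [reject]
  "y" -> q2 [reject]
  "yy" -> q2 [reject]
  "yyx" -> q3 [accept]
  "yyxx" -> q3 [accept]
  "yyxxy" -> q0 [reject]
  "yyxxyy" -> q2 [reject]

"yyxx"


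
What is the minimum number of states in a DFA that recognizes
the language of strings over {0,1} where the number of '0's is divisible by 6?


States track (count of '0') mod 6.
Need 6 states: one per remainder 0..5; accept = remainder 0.

6


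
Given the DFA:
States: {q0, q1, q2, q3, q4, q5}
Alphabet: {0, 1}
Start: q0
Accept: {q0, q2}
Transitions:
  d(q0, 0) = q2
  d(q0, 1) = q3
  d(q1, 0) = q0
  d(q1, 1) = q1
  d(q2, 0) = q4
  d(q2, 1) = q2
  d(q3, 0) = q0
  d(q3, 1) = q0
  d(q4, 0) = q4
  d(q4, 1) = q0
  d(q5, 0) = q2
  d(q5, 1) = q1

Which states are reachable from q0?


BFS from q0:
  layer 0: {q0}
  layer 1: {q2, q3}
  layer 2: {q4}

{q0, q2, q3, q4}


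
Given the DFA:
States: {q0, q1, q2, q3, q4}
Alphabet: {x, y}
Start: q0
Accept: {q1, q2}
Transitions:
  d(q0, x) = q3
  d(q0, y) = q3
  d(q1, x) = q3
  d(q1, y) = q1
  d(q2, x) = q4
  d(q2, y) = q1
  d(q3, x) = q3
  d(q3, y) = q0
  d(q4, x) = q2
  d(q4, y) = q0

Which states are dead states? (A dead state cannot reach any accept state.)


Forward reachability from each state:
  q0 -> reaches {q0, q3}, no accept state (dead)
  q1 -> reaches accept state q1 (live)
  q2 -> reaches accept state q1 (live)
  q3 -> reaches {q0, q3}, no accept state (dead)
  q4 -> reaches accept state q1 (live)

{q0, q3}


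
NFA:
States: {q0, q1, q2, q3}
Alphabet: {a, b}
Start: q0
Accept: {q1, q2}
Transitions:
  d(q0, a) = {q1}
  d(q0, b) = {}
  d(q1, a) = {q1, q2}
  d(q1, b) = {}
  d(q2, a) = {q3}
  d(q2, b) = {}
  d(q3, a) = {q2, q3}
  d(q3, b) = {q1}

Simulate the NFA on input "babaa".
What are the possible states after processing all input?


Start: {q0}
  --b--> {}
  --a--> {}
  --b--> {}
  --a--> {}
  --a--> {}

{} (empty set, no valid transitions)


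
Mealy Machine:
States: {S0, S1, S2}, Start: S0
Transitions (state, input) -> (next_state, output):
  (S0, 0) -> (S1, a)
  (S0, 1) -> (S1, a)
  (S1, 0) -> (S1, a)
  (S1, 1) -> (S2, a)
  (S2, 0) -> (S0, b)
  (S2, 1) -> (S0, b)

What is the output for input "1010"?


Step-by-step:
  (S0, 1) -> (S1, a)
  (S1, 0) -> (S1, a)
  (S1, 1) -> (S2, a)
  (S2, 0) -> (S0, b)

"aaab"


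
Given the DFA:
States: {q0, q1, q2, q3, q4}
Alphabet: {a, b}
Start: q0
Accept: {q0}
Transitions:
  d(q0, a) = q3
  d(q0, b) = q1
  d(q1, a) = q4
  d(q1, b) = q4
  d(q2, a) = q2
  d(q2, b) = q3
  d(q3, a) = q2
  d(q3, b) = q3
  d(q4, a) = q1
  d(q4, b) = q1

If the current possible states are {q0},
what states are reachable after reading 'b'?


Apply transition on 'b' from each current state:
  d(q0, b) = q1

{q1}


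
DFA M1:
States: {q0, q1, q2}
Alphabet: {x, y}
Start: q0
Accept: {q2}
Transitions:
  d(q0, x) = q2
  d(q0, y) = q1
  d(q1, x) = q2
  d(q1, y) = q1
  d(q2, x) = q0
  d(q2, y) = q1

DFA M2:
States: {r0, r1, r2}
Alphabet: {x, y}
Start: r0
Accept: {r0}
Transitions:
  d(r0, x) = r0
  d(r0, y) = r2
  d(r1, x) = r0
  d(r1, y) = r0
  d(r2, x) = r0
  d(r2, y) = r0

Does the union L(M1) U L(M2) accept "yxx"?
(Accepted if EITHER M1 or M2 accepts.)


M1: final=q0 accepted=False
M2: final=r0 accepted=True

Yes, union accepts


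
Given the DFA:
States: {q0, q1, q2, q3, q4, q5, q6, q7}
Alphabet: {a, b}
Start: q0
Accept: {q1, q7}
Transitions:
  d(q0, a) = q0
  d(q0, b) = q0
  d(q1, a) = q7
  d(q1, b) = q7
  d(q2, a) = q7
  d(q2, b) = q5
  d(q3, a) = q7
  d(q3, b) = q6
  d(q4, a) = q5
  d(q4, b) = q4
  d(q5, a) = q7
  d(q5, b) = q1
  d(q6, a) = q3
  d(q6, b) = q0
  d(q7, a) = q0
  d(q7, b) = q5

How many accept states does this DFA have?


Accept states listed: {q1, q7}
Counting: q1(1) q7(2)

2


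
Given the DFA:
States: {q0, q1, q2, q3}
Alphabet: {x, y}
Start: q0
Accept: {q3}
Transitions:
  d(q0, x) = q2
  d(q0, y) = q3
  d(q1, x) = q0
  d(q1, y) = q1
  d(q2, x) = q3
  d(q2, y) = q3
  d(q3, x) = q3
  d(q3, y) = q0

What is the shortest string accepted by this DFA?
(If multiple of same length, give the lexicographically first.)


BFS by string length (lex-first path to each state shown):
  len 0: q0<-""
  len 1: q2<-"x", q3<-"y"
Found accept state at length 1.

"y"


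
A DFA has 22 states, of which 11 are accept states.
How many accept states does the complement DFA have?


Complement swaps accept and non-accept states.
22 - 11 = 11

11


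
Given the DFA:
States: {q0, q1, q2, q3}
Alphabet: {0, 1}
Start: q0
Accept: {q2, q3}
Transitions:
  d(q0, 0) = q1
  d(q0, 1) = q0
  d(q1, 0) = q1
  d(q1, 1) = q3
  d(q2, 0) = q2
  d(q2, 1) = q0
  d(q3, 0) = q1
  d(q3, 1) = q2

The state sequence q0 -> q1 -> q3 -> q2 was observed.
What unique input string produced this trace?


Trace back each transition to find the symbol:
  q0 --[0]--> q1
  q1 --[1]--> q3
  q3 --[1]--> q2

"011"


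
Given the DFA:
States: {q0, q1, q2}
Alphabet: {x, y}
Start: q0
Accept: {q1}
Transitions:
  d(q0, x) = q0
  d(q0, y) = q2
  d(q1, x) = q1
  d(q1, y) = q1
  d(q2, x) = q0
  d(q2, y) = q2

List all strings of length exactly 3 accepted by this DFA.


All strings of length 3: 8 total
Accepted: 0

None


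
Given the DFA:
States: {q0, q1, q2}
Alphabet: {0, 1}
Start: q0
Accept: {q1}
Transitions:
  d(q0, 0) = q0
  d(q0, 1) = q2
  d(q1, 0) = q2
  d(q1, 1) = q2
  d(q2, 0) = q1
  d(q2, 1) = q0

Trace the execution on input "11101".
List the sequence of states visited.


Input: 11101
d(q0, 1) = q2
d(q2, 1) = q0
d(q0, 1) = q2
d(q2, 0) = q1
d(q1, 1) = q2


q0 -> q2 -> q0 -> q2 -> q1 -> q2


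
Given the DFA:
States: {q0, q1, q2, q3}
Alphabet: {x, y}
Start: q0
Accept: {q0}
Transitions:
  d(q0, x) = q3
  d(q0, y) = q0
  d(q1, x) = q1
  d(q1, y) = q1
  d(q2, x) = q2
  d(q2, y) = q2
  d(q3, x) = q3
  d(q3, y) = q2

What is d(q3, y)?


Looking up transition d(q3, y)

q2


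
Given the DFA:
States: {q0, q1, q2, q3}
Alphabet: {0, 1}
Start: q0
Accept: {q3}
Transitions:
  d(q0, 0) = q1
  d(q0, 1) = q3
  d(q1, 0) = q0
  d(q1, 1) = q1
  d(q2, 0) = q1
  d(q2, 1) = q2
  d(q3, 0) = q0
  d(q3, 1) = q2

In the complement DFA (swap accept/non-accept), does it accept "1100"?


Trace: q0 -> q3 -> q2 -> q1 -> q0
Final: q0
Original accept: {q3}
Complement: q0 is not in original accept

Yes, complement accepts (original rejects)


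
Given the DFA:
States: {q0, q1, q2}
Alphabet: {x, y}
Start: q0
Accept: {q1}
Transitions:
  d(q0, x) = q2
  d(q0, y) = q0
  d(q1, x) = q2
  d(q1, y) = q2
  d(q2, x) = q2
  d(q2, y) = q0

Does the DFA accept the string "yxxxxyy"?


Trace: q0 -> q0 -> q2 -> q2 -> q2 -> q2 -> q0 -> q0
Final state: q0
Accept states: {q1}

No, rejected (final state q0 is not an accept state)


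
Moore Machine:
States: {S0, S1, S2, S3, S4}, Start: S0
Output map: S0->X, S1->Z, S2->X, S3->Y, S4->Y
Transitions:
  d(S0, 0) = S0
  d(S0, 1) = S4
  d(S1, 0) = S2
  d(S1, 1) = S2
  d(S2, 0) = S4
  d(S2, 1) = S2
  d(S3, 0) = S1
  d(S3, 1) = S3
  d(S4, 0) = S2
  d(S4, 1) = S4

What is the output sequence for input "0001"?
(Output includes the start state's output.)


Start: S0 (output X)
  --0--> S0 (output X)
  --0--> S0 (output X)
  --0--> S0 (output X)
  --1--> S4 (output Y)

"XXXXY"


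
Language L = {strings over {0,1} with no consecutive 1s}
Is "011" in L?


'11' occurs at index 1

No, "011" is not in L


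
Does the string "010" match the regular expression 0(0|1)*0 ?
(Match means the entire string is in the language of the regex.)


|string| = 3; first = '0'; last = '0'

Yes, "010" matches 0(0|1)*0


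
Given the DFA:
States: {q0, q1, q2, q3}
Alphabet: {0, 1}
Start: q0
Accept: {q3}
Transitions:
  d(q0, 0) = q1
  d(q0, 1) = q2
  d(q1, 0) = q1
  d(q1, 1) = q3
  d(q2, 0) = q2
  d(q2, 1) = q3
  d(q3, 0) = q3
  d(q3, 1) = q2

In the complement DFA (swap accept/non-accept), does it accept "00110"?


Trace: q0 -> q1 -> q1 -> q3 -> q2 -> q2
Final: q2
Original accept: {q3}
Complement: q2 is not in original accept

Yes, complement accepts (original rejects)


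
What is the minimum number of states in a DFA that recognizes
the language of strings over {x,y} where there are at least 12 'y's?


States: count = 0, 1, ..., 11, and a final '>= 12' state.
Total: 12 + 1 = 13. Accept = '>= 12' state.

13


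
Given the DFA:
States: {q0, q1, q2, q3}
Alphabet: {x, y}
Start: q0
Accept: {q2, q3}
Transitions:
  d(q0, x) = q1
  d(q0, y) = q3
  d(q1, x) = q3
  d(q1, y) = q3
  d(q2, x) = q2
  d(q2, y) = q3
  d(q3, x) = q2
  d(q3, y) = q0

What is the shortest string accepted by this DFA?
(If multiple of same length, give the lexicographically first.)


BFS by string length (lex-first path to each state shown):
  len 0: q0<-""
  len 1: q1<-"x", q3<-"y"
Found accept state at length 1.

"y"


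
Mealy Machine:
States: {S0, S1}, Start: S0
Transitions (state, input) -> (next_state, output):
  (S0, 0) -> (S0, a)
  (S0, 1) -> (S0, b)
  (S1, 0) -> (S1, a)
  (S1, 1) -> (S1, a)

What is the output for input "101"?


Step-by-step:
  (S0, 1) -> (S0, b)
  (S0, 0) -> (S0, a)
  (S0, 1) -> (S0, b)

"bab"


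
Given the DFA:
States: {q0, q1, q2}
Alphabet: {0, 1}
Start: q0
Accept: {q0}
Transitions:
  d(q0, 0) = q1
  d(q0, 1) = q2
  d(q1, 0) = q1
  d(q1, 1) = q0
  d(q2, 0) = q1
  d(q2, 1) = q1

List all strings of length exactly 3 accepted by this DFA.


All strings of length 3: 8 total
Accepted: 3

"001", "101", "111"


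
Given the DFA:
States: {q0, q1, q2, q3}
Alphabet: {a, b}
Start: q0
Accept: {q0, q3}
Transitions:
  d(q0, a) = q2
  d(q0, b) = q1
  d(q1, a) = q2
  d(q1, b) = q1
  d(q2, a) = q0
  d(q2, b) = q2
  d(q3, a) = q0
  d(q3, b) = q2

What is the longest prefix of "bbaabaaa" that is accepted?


Run the DFA, marking each prefix where the state is accepting:
  "" -> q0 [accept]
  "b" -> q1 [reject]
  "bb" -> q1 [reject]
  "bba" -> q2 [reject]
  "bbaa" -> q0 [accept]
  "bbaab" -> q1 [reject]
  "bbaaba" -> q2 [reject]
  "bbaabaa" -> q0 [accept]
  "bbaabaaa" -> q2 [reject]

"bbaabaa"


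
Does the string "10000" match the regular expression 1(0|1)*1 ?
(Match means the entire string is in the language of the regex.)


|string| = 5; first = '1'; last = '0'

No, "10000" does not match 1(0|1)*1


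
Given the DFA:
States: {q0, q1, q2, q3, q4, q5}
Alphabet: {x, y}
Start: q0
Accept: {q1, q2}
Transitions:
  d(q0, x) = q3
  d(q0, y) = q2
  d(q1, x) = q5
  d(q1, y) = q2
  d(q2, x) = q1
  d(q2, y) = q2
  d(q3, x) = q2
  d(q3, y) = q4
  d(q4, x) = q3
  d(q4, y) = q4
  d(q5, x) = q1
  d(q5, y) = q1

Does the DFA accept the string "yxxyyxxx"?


Trace: q0 -> q2 -> q1 -> q5 -> q1 -> q2 -> q1 -> q5 -> q1
Final state: q1
Accept states: {q1, q2}

Yes, accepted (final state q1 is an accept state)


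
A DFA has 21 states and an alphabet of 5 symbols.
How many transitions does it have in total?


Each state has exactly one transition per symbol.
21 * 5 = 105

105


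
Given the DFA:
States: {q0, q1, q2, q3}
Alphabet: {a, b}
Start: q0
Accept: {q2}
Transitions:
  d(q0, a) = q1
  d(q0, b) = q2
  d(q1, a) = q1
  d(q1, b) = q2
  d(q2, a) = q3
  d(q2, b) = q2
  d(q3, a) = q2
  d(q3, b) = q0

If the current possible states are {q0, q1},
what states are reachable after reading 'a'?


Apply transition on 'a' from each current state:
  d(q0, a) = q1
  d(q1, a) = q1

{q1}


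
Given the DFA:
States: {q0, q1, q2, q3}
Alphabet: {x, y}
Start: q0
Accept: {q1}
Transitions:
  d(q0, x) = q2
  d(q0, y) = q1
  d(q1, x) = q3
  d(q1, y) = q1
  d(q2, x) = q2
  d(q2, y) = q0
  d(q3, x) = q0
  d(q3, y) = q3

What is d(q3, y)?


Looking up transition d(q3, y)

q3


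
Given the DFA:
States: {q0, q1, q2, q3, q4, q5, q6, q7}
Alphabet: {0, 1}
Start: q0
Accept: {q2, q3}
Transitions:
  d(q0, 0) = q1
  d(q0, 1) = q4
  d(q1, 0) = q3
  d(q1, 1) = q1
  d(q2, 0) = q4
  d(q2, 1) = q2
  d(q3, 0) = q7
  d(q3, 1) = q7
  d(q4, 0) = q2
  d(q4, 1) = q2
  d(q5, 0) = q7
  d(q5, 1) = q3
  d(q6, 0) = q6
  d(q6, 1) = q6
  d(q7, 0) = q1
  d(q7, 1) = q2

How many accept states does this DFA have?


Accept states listed: {q2, q3}
Counting: q2(1) q3(2)

2


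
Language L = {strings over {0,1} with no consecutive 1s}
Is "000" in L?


'11' does not occur

Yes, "000" is in L


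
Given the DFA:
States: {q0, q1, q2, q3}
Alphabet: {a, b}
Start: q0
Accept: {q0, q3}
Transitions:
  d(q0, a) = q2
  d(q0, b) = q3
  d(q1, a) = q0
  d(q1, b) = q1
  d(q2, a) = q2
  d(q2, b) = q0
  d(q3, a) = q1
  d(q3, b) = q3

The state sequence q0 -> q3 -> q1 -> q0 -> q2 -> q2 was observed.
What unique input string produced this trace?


Trace back each transition to find the symbol:
  q0 --[b]--> q3
  q3 --[a]--> q1
  q1 --[a]--> q0
  q0 --[a]--> q2
  q2 --[a]--> q2

"baaaa"


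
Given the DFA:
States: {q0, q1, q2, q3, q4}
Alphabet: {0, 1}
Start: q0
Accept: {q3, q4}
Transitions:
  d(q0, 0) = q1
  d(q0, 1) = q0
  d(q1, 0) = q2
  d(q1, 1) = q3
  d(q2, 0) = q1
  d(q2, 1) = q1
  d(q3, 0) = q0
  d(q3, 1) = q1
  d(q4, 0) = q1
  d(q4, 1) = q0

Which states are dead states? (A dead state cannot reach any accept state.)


Forward reachability from each state:
  q0 -> reaches accept state q3 (live)
  q1 -> reaches accept state q3 (live)
  q2 -> reaches accept state q3 (live)
  q3 -> reaches accept state q3 (live)
  q4 -> reaches accept state q3 (live)

None (all states can reach an accept state)


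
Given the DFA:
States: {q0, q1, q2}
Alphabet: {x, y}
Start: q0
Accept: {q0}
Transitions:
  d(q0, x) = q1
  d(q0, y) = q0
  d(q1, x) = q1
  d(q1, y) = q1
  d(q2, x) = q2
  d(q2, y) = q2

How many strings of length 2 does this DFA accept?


Enumerating all length-2 strings:
  "xx" -> q1 [reject]
  "xy" -> q1 [reject]
  "yx" -> q1 [reject]
  "yy" -> q0 [accept]

1 out of 4


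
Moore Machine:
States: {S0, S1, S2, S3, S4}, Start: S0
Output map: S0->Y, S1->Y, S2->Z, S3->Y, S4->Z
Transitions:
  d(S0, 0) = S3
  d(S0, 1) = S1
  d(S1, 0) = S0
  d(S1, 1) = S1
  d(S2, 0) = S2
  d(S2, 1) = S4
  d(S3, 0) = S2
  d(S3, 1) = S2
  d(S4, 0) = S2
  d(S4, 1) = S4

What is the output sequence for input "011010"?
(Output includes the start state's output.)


Start: S0 (output Y)
  --0--> S3 (output Y)
  --1--> S2 (output Z)
  --1--> S4 (output Z)
  --0--> S2 (output Z)
  --1--> S4 (output Z)
  --0--> S2 (output Z)

"YYZZZZZ"


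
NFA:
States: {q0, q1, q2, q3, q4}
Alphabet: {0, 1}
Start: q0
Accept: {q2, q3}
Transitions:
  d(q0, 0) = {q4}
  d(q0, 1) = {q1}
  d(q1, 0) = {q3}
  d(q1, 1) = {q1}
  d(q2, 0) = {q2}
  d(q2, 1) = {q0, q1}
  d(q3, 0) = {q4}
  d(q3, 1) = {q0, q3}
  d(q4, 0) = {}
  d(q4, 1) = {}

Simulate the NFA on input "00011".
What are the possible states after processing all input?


Start: {q0}
  --0--> {q4}
  --0--> {}
  --0--> {}
  --1--> {}
  --1--> {}

{} (empty set, no valid transitions)


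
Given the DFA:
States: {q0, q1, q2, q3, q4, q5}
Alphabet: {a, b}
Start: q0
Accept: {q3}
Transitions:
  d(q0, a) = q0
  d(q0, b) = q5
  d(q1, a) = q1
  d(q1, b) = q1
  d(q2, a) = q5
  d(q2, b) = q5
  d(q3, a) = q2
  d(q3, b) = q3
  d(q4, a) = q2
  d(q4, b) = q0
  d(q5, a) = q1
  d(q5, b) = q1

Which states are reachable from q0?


BFS from q0:
  layer 0: {q0}
  layer 1: {q5}
  layer 2: {q1}

{q0, q1, q5}


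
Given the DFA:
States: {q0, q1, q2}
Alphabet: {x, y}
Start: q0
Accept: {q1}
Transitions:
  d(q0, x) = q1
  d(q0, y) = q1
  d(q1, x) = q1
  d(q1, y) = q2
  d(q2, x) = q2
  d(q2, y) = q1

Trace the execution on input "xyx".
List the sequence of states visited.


Input: xyx
d(q0, x) = q1
d(q1, y) = q2
d(q2, x) = q2


q0 -> q1 -> q2 -> q2


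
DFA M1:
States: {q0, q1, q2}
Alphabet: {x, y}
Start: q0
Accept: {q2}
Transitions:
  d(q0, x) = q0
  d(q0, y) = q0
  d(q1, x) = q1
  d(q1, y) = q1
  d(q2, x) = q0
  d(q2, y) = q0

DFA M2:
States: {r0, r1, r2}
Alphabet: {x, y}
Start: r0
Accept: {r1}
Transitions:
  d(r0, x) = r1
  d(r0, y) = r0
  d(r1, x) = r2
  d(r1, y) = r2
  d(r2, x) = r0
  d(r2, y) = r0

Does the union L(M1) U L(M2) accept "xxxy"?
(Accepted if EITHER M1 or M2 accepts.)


M1: final=q0 accepted=False
M2: final=r0 accepted=False

No, union rejects (neither accepts)


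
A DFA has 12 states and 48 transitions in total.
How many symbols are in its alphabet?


Each state has exactly one transition per symbol.
|alphabet| = transitions / states = 48 / 12 = 4

4


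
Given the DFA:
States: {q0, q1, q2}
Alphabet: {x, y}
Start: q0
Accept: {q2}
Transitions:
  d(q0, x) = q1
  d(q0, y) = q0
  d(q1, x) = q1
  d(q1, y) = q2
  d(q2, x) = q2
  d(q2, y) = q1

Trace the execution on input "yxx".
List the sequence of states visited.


Input: yxx
d(q0, y) = q0
d(q0, x) = q1
d(q1, x) = q1


q0 -> q0 -> q1 -> q1


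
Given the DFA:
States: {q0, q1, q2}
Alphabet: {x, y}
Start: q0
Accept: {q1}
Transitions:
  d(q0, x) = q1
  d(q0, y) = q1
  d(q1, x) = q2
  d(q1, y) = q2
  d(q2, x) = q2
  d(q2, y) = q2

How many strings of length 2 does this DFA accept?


Enumerating all length-2 strings:
  "xx" -> q2 [reject]
  "xy" -> q2 [reject]
  "yx" -> q2 [reject]
  "yy" -> q2 [reject]

0 out of 4


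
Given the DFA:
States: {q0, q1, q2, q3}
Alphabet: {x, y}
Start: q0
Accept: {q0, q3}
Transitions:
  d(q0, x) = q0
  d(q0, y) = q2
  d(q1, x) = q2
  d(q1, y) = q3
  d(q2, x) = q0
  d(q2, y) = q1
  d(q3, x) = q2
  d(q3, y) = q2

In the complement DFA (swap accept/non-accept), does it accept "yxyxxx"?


Trace: q0 -> q2 -> q0 -> q2 -> q0 -> q0 -> q0
Final: q0
Original accept: {q0, q3}
Complement: q0 is in original accept

No, complement rejects (original accepts)


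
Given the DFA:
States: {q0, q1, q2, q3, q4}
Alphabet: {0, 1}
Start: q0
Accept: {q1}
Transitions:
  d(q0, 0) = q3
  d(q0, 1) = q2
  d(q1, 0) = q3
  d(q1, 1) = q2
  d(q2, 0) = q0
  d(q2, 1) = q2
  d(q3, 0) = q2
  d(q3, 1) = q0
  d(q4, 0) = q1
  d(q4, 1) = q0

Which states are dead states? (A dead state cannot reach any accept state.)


Forward reachability from each state:
  q0 -> reaches {q0, q2, q3}, no accept state (dead)
  q1 -> reaches accept state q1 (live)
  q2 -> reaches {q0, q2, q3}, no accept state (dead)
  q3 -> reaches {q0, q2, q3}, no accept state (dead)
  q4 -> reaches accept state q1 (live)

{q0, q2, q3}


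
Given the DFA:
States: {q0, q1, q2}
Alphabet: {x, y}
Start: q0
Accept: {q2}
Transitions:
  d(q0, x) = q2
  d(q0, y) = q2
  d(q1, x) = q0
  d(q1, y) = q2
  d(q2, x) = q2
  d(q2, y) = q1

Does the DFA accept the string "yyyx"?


Trace: q0 -> q2 -> q1 -> q2 -> q2
Final state: q2
Accept states: {q2}

Yes, accepted (final state q2 is an accept state)


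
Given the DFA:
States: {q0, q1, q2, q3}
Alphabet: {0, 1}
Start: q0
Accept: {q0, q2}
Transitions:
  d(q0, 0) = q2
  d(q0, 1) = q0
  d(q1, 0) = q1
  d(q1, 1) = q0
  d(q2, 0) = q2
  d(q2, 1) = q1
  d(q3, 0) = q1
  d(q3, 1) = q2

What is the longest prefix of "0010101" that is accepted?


Run the DFA, marking each prefix where the state is accepting:
  "" -> q0 [accept]
  "0" -> q2 [accept]
  "00" -> q2 [accept]
  "001" -> q1 [reject]
  "0010" -> q1 [reject]
  "00101" -> q0 [accept]
  "001010" -> q2 [accept]
  "0010101" -> q1 [reject]

"001010"


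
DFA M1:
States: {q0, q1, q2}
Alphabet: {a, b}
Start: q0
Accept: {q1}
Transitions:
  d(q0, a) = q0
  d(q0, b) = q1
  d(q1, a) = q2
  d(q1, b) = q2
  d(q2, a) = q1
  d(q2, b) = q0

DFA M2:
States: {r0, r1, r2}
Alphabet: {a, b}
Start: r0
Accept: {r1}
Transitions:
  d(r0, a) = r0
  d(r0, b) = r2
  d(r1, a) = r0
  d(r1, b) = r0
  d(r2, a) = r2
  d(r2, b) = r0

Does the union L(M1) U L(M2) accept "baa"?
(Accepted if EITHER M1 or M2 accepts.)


M1: final=q1 accepted=True
M2: final=r2 accepted=False

Yes, union accepts


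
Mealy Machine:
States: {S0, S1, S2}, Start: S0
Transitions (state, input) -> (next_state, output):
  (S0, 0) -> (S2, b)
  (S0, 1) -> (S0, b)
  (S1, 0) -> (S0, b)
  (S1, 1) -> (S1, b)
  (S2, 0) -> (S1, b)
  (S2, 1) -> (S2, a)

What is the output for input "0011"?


Step-by-step:
  (S0, 0) -> (S2, b)
  (S2, 0) -> (S1, b)
  (S1, 1) -> (S1, b)
  (S1, 1) -> (S1, b)

"bbbb"


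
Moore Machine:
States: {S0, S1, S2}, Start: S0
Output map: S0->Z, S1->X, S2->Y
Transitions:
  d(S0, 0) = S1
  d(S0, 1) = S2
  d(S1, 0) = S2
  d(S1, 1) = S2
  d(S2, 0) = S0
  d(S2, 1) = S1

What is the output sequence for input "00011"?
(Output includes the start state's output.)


Start: S0 (output Z)
  --0--> S1 (output X)
  --0--> S2 (output Y)
  --0--> S0 (output Z)
  --1--> S2 (output Y)
  --1--> S1 (output X)

"ZXYZYX"


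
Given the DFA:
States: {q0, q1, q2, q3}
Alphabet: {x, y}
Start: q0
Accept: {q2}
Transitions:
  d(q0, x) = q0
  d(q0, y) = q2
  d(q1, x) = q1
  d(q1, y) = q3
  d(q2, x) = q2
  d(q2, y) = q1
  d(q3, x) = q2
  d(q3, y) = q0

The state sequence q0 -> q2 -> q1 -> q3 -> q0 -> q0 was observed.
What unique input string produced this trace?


Trace back each transition to find the symbol:
  q0 --[y]--> q2
  q2 --[y]--> q1
  q1 --[y]--> q3
  q3 --[y]--> q0
  q0 --[x]--> q0

"yyyyx"


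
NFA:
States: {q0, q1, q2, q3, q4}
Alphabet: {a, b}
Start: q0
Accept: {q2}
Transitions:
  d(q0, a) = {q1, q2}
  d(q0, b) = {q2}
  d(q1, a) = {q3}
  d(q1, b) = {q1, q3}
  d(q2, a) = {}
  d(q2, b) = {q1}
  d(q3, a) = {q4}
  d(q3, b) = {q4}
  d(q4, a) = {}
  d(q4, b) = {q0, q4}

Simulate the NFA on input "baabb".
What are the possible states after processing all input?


Start: {q0}
  --b--> {q2}
  --a--> {}
  --a--> {}
  --b--> {}
  --b--> {}

{} (empty set, no valid transitions)


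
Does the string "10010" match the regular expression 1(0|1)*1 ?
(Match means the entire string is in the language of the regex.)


|string| = 5; first = '1'; last = '0'

No, "10010" does not match 1(0|1)*1


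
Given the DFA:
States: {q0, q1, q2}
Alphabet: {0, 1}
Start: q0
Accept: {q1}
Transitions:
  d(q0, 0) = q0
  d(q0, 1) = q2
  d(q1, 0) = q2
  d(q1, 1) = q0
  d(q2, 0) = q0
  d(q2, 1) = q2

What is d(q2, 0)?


Looking up transition d(q2, 0)

q0


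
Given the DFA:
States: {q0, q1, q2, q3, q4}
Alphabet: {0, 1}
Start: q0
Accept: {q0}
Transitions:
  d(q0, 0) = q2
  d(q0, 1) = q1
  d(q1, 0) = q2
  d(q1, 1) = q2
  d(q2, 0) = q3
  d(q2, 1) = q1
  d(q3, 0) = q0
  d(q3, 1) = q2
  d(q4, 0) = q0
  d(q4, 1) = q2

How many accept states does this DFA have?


Accept states listed: {q0}
Counting: q0(1)

1


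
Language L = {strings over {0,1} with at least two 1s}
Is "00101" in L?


count('1') = 2

Yes, "00101" is in L


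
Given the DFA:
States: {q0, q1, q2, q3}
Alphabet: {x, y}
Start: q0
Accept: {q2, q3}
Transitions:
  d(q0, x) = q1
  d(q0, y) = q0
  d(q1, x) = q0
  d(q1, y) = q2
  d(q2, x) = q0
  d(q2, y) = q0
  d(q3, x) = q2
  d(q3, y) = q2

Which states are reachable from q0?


BFS from q0:
  layer 0: {q0}
  layer 1: {q1}
  layer 2: {q2}

{q0, q1, q2}


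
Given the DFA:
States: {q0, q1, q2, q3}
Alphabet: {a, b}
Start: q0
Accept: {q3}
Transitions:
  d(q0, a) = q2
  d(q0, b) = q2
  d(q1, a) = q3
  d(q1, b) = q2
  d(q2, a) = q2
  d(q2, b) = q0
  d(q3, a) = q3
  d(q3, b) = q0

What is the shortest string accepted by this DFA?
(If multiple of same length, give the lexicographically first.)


BFS by string length (lex-first path to each state shown):
  len 0: q0<-""
  len 1: q2<-"a"
  len 2: q0<-"ab", q2<-"aa"
  len 3: q0<-"aab", q2<-"aaa"
  len 4: q0<-"aaab", q2<-"aaaa"
  len 5: q0<-"aaaab", q2<-"aaaaa"
  len 6: q0<-"aaaaab", q2<-"aaaaaa"
  len 7: q0<-"aaaaaab", q2<-"aaaaaaa"
  len 8: q0<-"aaaaaaab", q2<-"aaaaaaaa"

No string accepted (empty language)
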